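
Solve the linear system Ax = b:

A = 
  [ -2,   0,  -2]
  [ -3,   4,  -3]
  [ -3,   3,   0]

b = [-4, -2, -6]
Row reduce the augmented matrix [A|b]:
R2 → R2 - (3/2)·R1
R3 → R3 - (3/2)·R1
R3 → R3 - (3/4)·R2
REF = 
  [ -2,   0,  -2,  -4]
  [  0,   4,   0,   4]
  [  0,   0,   3,  -3]

Back-substitution:
x₃ = (-3) / 3 = -1
x₂ = (4 - (0)(-1)) / 4 = 1
x₁ = (-4 - (0)(1) - (-2)(-1)) / (-2) = 3

x = [3, 1, -1]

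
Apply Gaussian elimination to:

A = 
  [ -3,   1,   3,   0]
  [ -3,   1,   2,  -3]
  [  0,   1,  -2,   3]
Row operations:
R2 → R2 - (1)·R1
Swap R2 ↔ R3

Resulting echelon form:
REF = 
  [ -3,   1,   3,   0]
  [  0,   1,  -2,   3]
  [  0,   0,  -1,  -3]

Rank = 3 (number of non-zero pivot rows).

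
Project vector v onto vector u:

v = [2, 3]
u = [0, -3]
proj_u(v) = [0, 3]

v·u = (2)(0) + (3)(-3) = -9
u·u = (0)² + (-3)² = 9
proj_u(v) = (v·u / u·u) × u = (-9/9) × u = (-1) × u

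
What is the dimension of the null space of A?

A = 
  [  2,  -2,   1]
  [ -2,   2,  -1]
nullity(A) = 2

Row reduce:
R2 → R2 + (1)·R1
REF = 
  [  2,  -2,   1]
  [  0,   0,   0]
Pivot columns: 1 → 1 pivot.
rank(A) = 1, so nullity(A) = 3 - 1 = 2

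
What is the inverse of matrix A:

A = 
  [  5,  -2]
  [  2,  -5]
det(A) = (5)(-5) - (-2)(2) = -21
For a 2×2 matrix, A⁻¹ = (1/det(A)) · [[d, -b], [-c, a]]
    = (-1/21) · [[-5, 2], [-2, 5]]

A⁻¹ = 
  [ 5/21, -2/21]
  [ 2/21, -5/21]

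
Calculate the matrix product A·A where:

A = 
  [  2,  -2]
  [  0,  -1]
A² = A·A:
A²[1,1] = (2)(2) + (-2)(0) = 4
A²[1,2] = (2)(-2) + (-2)(-1) = -2
A²[2,1] = (0)(2) + (-1)(0) = 0
A²[2,2] = (0)(-2) + (-1)(-1) = 1
A² = 
  [  4,  -2]
  [  0,   1]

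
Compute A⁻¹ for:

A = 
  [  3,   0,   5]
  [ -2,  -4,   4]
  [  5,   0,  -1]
det(A) = (3)·((-4)(-1) - (4)(0)) - (0)·((-2)(-1) - (4)(5)) + (5)·((-2)(0) - (-4)(5))
  = (3)(4) - (0)(-18) + (5)(20)
  = 112
det(A) = 112 ≠ 0, so A is invertible.

Cofactors Cᵢⱼ = (-1)ⁱ⁺ʲ·Mᵢⱼ:
C = 
  [  4,  18,  20]
  [  0, -28,   0]
  [ 20, -22, -12]

adj(A) = Cᵀ:
adj(A) = 
  [  4,   0,  20]
  [ 18, -28, -22]
  [ 20,   0, -12]

A⁻¹ = (1/112) · adj(A):
A⁻¹ = 
  [  1/28,      0,   5/28]
  [  9/56,   -1/4, -11/56]
  [  5/28,      0,  -3/28]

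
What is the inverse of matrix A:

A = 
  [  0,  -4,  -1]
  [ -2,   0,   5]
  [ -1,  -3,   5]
det(A) = (0)·((0)(5) - (5)(-3)) - (-4)·((-2)(5) - (5)(-1)) + (-1)·((-2)(-3) - (0)(-1))
  = (0)(15) - (-4)(-5) + (-1)(6)
  = -26
det(A) = -26 ≠ 0, so A is invertible.

Cofactors Cᵢⱼ = (-1)ⁱ⁺ʲ·Mᵢⱼ:
C = 
  [ 15,   5,   6]
  [ 23,  -1,   4]
  [-20,   2,  -8]

adj(A) = Cᵀ:
adj(A) = 
  [ 15,  23, -20]
  [  5,  -1,   2]
  [  6,   4,  -8]

A⁻¹ = (-1/26) · adj(A):
A⁻¹ = 
  [-15/26, -23/26,  10/13]
  [ -5/26,   1/26,  -1/13]
  [ -3/13,  -2/13,   4/13]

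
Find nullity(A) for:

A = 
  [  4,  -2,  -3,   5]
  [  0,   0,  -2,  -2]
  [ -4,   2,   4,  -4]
nullity(A) = 2

Row reduce:
R3 → R3 + (1)·R1
R3 → R3 + (1/2)·R2
REF = 
  [  4,  -2,  -3,   5]
  [  0,   0,  -2,  -2]
  [  0,   0,   0,   0]
Pivot columns: 1, 3 → 2 pivots.
rank(A) = 2, so nullity(A) = 4 - 2 = 2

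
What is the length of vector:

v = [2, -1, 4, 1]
4.69

||v||₂ = √((2)² + (-1)² + (4)² + (1)²) = √22 = 4.69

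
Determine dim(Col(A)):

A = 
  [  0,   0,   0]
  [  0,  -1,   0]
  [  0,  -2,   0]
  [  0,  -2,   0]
Row reduce:
Swap R1 ↔ R2
R3 → R3 - (2)·R1
R4 → R4 - (2)·R1
REF = 
  [  0,  -1,   0]
  [  0,   0,   0]
  [  0,   0,   0]
  [  0,   0,   0]
Pivot columns: 2 → 1 pivot.
dim(Col(A)) = number of pivot columns = 1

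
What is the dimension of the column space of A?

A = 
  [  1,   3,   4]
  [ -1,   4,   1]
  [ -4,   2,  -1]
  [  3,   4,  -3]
Row reduce:
R2 → R2 + (1)·R1
R3 → R3 + (4)·R1
R4 → R4 - (3)·R1
R3 → R3 - (2)·R2
R4 → R4 + (5/7)·R2
R4 → R4 + (16/7)·R3
REF = 
  [  1,   3,   4]
  [  0,   7,   5]
  [  0,   0,   5]
  [  0,   0,   0]
Pivot columns: 1, 2, 3 → 3 pivots.
dim(Col(A)) = number of pivot columns = 3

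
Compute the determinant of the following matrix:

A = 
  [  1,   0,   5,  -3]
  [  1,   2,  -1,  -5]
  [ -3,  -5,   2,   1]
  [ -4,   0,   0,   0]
472

Cofactor expansion along row 1: det(A) = a₁₁M₁₁ - a₁₂M₁₂ + a₁₃M₁₃ - a₁₄M₁₄

M₁₁ = det[[2, -1, -5]; [-5, 2, 1]; [0, 0, 0]]
  = (2)·((2)(0) - (1)(0)) - (-1)·((-5)(0) - (1)(0)) + (-5)·((-5)(0) - (2)(0))
  = (2)(0) - (-1)(0) + (-5)(0)
  = 0
M₁₂ = det[[1, -1, -5]; [-3, 2, 1]; [-4, 0, 0]]
  = (1)·((2)(0) - (1)(0)) - (-1)·((-3)(0) - (1)(-4)) + (-5)·((-3)(0) - (2)(-4))
  = (1)(0) - (-1)(4) + (-5)(8)
  = -36
M₁₃ = det[[1, 2, -5]; [-3, -5, 1]; [-4, 0, 0]]
  = (1)·((-5)(0) - (1)(0)) - (2)·((-3)(0) - (1)(-4)) + (-5)·((-3)(0) - (-5)(-4))
  = (1)(0) - (2)(4) + (-5)(-20)
  = 92
M₁₄ = det[[1, 2, -1]; [-3, -5, 2]; [-4, 0, 0]]
  = (1)·((-5)(0) - (2)(0)) - (2)·((-3)(0) - (2)(-4)) + (-1)·((-3)(0) - (-5)(-4))
  = (1)(0) - (2)(8) + (-1)(-20)
  = 4

det(A) = (1)(0) - (0)(-36) + (5)(92) - (-3)(4) = 472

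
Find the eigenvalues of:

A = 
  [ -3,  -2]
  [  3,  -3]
λ = -3 + i√6, -3 - i√6  (≈ -3 + 2.449i, -3 - 2.449i)

tr(A) = -6, det(A) = 15
Characteristic polynomial: λ² - tr(A)λ + det(A) = λ² + 6λ + 15
λ² + 6λ + 15 = 0  ⇒  λ = (-6 ± √((6)² - 4·(15)))/2 = (-6 ± √(-24))/2
  = -3 + i√6,  -3 - i√6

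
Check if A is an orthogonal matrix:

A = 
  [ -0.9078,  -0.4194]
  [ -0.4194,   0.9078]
Yes

AᵀA = 
  [  1,   0]
  [  0,   1]
≈ I (equal to I up to the 4-dp rounding of the entries)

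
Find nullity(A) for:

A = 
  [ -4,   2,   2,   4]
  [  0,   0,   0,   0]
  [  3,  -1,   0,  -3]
nullity(A) = 2

Row reduce:
R3 → R3 + (3/4)·R1
Swap R2 ↔ R3
REF = 
  [ -4,   2,   2,   4]
  [  0, 1/2, 3/2,   0]
  [  0,   0,   0,   0]
Pivot columns: 1, 2 → 2 pivots.
rank(A) = 2, so nullity(A) = 4 - 2 = 2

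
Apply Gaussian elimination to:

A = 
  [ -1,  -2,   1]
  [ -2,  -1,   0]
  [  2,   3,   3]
Row operations:
R2 → R2 - (2)·R1
R3 → R3 + (2)·R1
R3 → R3 + (1/3)·R2

Resulting echelon form:
REF = 
  [  -1,   -2,    1]
  [   0,    3,   -2]
  [   0,    0, 13/3]

Rank = 3 (number of non-zero pivot rows).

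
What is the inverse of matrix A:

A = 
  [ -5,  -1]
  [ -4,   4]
det(A) = (-5)(4) - (-1)(-4) = -24
For a 2×2 matrix, A⁻¹ = (1/det(A)) · [[d, -b], [-c, a]]
    = (-1/24) · [[4, 1], [4, -5]]

A⁻¹ = 
  [ -1/6, -1/24]
  [ -1/6,  5/24]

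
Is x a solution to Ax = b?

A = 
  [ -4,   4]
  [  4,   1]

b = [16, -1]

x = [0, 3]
No

Ax = [12, 3] ≠ b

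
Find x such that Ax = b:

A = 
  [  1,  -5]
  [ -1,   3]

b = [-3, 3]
Row reduce the augmented matrix [A|b]:
R2 → R2 + (1)·R1
REF = 
  [  1,  -5,  -3]
  [  0,  -2,   0]

Back-substitution:
x₂ = 0 / (-2) = 0
x₁ = (-3 - (-5)(0)) / 1 = -3

x = [-3, 0]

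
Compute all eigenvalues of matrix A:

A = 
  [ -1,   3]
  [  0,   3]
λ = 3, -1

tr(A) = 2, det(A) = -3
Characteristic polynomial: λ² - tr(A)λ + det(A) = λ² - 2λ - 3
λ² - 2λ - 3 = (λ + 1)(λ - 3)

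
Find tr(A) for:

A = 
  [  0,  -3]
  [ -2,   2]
2

tr(A) = 0 + 2 = 2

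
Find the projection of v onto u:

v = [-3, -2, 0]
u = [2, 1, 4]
v·u = (-3)(2) + (-2)(1) + (0)(4) = -8
u·u = (2)² + (1)² + (4)² = 21
proj_u(v) = (v·u / u·u) × u = (-8/21) × u

proj_u(v) = [-16/21, -8/21, -32/21]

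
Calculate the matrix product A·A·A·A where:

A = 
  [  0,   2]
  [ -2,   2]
A² = A·A:
A²[1,1] = (0)(0) + (2)(-2) = -4
A²[1,2] = (0)(2) + (2)(2) = 4
A²[2,1] = (-2)(0) + (2)(-2) = -4
A²[2,2] = (-2)(2) + (2)(2) = 0
A² = 
  [ -4,   4]
  [ -4,   0]

A^3 = A^2·A:
A^3[1,1] = (-4)(0) + (4)(-2) = -8
A^3[1,2] = (-4)(2) + (4)(2) = 0
A^3[2,1] = (-4)(0) + (0)(-2) = 0
A^3[2,2] = (-4)(2) + (0)(2) = -8
A^3 = 
  [ -8,   0]
  [  0,  -8]

A^4 = A^3·A:
A^4[1,1] = (-8)(0) + (0)(-2) = 0
A^4[1,2] = (-8)(2) + (0)(2) = -16
A^4[2,1] = (0)(0) + (-8)(-2) = 16
A^4[2,2] = (0)(2) + (-8)(2) = -16
A^4 = 
  [  0, -16]
  [ 16, -16]

Therefore
A^4 = 
  [  0, -16]
  [ 16, -16]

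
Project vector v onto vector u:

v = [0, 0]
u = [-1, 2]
v·u = (0)(-1) + (0)(2) = 0
u·u = (-1)² + (2)² = 5
proj_u(v) = (v·u / u·u) × u = (0/5) × u = (0) × u

proj_u(v) = [0, 0]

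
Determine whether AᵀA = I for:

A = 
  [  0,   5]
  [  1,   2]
No

AᵀA = 
  [  1,   2]
  [  2,  29]
≠ I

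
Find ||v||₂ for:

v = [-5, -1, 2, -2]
5.831

||v||₂ = √((-5)² + (-1)² + (2)² + (-2)²) = √34 = 5.831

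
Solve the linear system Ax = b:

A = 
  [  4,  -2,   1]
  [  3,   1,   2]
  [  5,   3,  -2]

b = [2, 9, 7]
Row reduce the augmented matrix [A|b]:
R2 → R2 - (3/4)·R1
R3 → R3 - (5/4)·R1
R3 → R3 - (11/5)·R2
REF = 
  [   4,   -2,    1,    2]
  [   0,  5/2,  5/4, 15/2]
  [   0,    0,   -6,  -12]

Back-substitution:
x₃ = (-12) / (-6) = 2
x₂ = (15/2 - (5/4)(2)) / (5/2) = 2
x₁ = (2 - (-2)(2) - (1)(2)) / 4 = 1

x = [1, 2, 2]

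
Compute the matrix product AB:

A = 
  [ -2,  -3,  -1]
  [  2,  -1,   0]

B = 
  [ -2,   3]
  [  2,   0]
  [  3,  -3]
A is 2×3 and B is 3×2, so AB is 2×2. Each entry is (row of A)·(column of B):
AB[1,1] = (-2)(-2) + (-3)(2) + (-1)(3) = -5
AB[1,2] = (-2)(3) + (-3)(0) + (-1)(-3) = -3
AB[2,1] = (2)(-2) + (-1)(2) + (0)(3) = -6
AB[2,2] = (2)(3) + (-1)(0) + (0)(-3) = 6

AB = 
  [ -5,  -3]
  [ -6,   6]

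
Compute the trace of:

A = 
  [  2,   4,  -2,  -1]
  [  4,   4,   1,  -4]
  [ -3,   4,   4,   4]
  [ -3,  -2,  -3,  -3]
7

tr(A) = 2 + 4 + 4 + -3 = 7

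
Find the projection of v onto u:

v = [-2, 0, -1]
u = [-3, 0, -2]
proj_u(v) = [-24/13, 0, -16/13]

v·u = (-2)(-3) + (0)(0) + (-1)(-2) = 8
u·u = (-3)² + (0)² + (-2)² = 13
proj_u(v) = (v·u / u·u) × u = (8/13) × u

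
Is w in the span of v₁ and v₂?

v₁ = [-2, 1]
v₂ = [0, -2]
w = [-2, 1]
Yes

Form the augmented matrix and row-reduce:
[v₁|v₂|w] = 
  [ -2,   0,  -2]
  [  1,  -2,   1]
R2 → R2 + (1/2)·R1
REF = 
  [ -2,   0,  -2]
  [  0,  -2,   0]

No row of the form [0 0 | nonzero], so the system is consistent. Back-substitution gives c₁ = 1, c₂ = 0: w = (1)·v₁ + (0)·v₂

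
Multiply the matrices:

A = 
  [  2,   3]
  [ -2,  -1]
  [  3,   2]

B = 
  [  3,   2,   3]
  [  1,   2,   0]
AB = 
  [  9,  10,   6]
  [ -7,  -6,  -6]
  [ 11,  10,   9]

A is 3×2 and B is 2×3, so AB is 3×3. Each entry is (row of A)·(column of B):
AB[1,1] = (2)(3) + (3)(1) = 9
AB[1,2] = (2)(2) + (3)(2) = 10
AB[1,3] = (2)(3) + (3)(0) = 6
AB[2,1] = (-2)(3) + (-1)(1) = -7
AB[2,2] = (-2)(2) + (-1)(2) = -6
AB[2,3] = (-2)(3) + (-1)(0) = -6
AB[3,1] = (3)(3) + (2)(1) = 11
AB[3,2] = (3)(2) + (2)(2) = 10
AB[3,3] = (3)(3) + (2)(0) = 9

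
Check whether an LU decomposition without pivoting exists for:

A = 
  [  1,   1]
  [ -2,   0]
Yes.
A[1,1] = 1 ≠ 0, so Gaussian elimination proceeds without a row swap: multiplier ℓ₂₁ = (-2)/(1) = -2, and U[2,2] = 0 - (-2)(1) = 2.
L = 
  [  1,   0]
  [ -2,   1]
U = 
  [  1,   1]
  [  0,   2]
Check row 2 of LU: [(-2)(1), (-2)(1) + 2] = [-2, 0] = row 2 of A ✓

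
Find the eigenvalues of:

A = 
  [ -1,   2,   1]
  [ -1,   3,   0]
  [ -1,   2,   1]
Characteristic polynomial: det(λI - A) = λ³ - 3λ² + 2λ
The constant term is 0, so λ = 0 is a root: p(λ) = λ(λ² - 3λ + 2)
λ² - 3λ + 2 = (λ - 1)(λ - 2)

λ = 0, 2, 1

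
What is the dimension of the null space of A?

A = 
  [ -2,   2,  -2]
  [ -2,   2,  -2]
nullity(A) = 2

Row reduce:
R2 → R2 - (1)·R1
REF = 
  [ -2,   2,  -2]
  [  0,   0,   0]
Pivot columns: 1 → 1 pivot.
rank(A) = 1, so nullity(A) = 3 - 1 = 2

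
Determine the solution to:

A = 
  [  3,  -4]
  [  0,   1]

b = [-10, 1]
Row reduce the augmented matrix [A|b]:
(already in echelon form)
REF = 
  [  3,  -4, -10]
  [  0,   1,   1]

Back-substitution:
x₂ = 1 / 1 = 1
x₁ = (-10 - (-4)(1)) / 3 = -2

x = [-2, 1]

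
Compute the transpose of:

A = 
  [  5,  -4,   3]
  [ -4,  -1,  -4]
Aᵀ = 
  [  5,  -4]
  [ -4,  -1]
  [  3,  -4]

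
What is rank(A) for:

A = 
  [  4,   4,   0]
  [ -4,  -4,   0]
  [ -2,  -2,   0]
Row reduce:
R2 → R2 + (1)·R1
R3 → R3 + (1/2)·R1
REF = 
  [  4,   4,   0]
  [  0,   0,   0]
  [  0,   0,   0]
Pivot columns: 1 → 1 pivot.

rank(A) = 1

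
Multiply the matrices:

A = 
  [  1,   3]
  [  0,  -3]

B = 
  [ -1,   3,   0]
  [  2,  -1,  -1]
AB = 
  [  5,   0,  -3]
  [ -6,   3,   3]

A is 2×2 and B is 2×3, so AB is 2×3. Each entry is (row of A)·(column of B):
AB[1,1] = (1)(-1) + (3)(2) = 5
AB[1,2] = (1)(3) + (3)(-1) = 0
AB[1,3] = (1)(0) + (3)(-1) = -3
AB[2,1] = (0)(-1) + (-3)(2) = -6
AB[2,2] = (0)(3) + (-3)(-1) = 3
AB[2,3] = (0)(0) + (-3)(-1) = 3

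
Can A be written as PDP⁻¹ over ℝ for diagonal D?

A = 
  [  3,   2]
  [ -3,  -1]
No

tr(A) = 2, det(A) = 3
Characteristic polynomial: λ² - tr(A)λ + det(A) = λ² - 2λ + 3
λ² - 2λ + 3 = 0  ⇒  λ = (2 ± √((-2)² - 4·(3)))/2 = (2 ± √(-8))/2
  = 1 + i√2,  1 - i√2
Eigenvalues: 1 + i√2, 1 - i√2  (≈ 1 + 1.414i, 1 - 1.414i)
Has complex eigenvalues (not diagonalizable over ℝ).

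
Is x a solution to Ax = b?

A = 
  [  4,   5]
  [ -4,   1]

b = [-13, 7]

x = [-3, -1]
No

Ax = [-17, 11] ≠ b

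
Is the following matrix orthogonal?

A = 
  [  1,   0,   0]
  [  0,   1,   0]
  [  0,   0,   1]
Yes

AᵀA = 
  [  1,   0,   0]
  [  0,   1,   0]
  [  0,   0,   1]
= I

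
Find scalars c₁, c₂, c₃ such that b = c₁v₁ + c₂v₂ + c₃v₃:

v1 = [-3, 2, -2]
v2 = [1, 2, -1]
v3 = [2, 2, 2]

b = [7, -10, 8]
c1 = -3, c2 = -2, c3 = 0

b = -3·v1 + -2·v2 + 0·v3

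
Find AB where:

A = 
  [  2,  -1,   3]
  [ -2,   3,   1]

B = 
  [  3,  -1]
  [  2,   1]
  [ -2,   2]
A is 2×3 and B is 3×2, so AB is 2×2. Each entry is (row of A)·(column of B):
AB[1,1] = (2)(3) + (-1)(2) + (3)(-2) = -2
AB[1,2] = (2)(-1) + (-1)(1) + (3)(2) = 3
AB[2,1] = (-2)(3) + (3)(2) + (1)(-2) = -2
AB[2,2] = (-2)(-1) + (3)(1) + (1)(2) = 7

AB = 
  [ -2,   3]
  [ -2,   7]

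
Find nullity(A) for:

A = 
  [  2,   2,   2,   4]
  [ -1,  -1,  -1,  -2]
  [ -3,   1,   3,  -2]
nullity(A) = 2

Row reduce:
R2 → R2 + (1/2)·R1
R3 → R3 + (3/2)·R1
Swap R2 ↔ R3
REF = 
  [  2,   2,   2,   4]
  [  0,   4,   6,   4]
  [  0,   0,   0,   0]
Pivot columns: 1, 2 → 2 pivots.
rank(A) = 2, so nullity(A) = 4 - 2 = 2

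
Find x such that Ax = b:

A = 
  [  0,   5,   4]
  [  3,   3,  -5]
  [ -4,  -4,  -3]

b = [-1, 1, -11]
Row reduce the augmented matrix [A|b]:
Swap R1 ↔ R2
R3 → R3 + (4/3)·R1
REF = 
  [    3,     3,    -5,     1]
  [    0,     5,     4,    -1]
  [    0,     0, -29/3, -29/3]

Back-substitution:
x₃ = (-29/3) / (-29/3) = 1
x₂ = (-1 - (4)(1)) / 5 = -1
x₁ = (1 - (3)(-1) - (-5)(1)) / 3 = 3

x = [3, -1, 1]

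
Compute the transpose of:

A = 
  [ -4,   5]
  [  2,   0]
Aᵀ = 
  [ -4,   2]
  [  5,   0]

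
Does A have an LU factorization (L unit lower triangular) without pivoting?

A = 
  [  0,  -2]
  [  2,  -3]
No.
A[1,1] = 0 but A[2,1] = 2 ≠ 0. Any LU with L unit lower triangular has (LU)[1,1] = U[1,1] and (LU)[2,1] = L[2,1]·U[1,1]; matching A forces U[1,1] = 0, which then forces (LU)[2,1] = 0 ≠ 2. A row swap (pivoting) is required.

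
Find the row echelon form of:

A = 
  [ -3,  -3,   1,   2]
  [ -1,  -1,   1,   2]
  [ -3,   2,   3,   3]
Row operations:
R2 → R2 - (1/3)·R1
R3 → R3 - (1)·R1
Swap R2 ↔ R3

Resulting echelon form:
REF = 
  [ -3,  -3,   1,   2]
  [  0,   5,   2,   1]
  [  0,   0, 2/3, 4/3]

Rank = 3 (number of non-zero pivot rows).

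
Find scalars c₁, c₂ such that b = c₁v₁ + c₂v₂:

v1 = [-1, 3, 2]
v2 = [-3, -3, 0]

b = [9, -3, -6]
c1 = -3, c2 = -2

b = -3·v1 + -2·v2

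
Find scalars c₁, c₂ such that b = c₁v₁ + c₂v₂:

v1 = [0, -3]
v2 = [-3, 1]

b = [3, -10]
c1 = 3, c2 = -1

b = 3·v1 + -1·v2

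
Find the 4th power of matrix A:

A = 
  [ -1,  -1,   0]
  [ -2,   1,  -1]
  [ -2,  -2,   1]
A² = A·A:
A²[1,1] = (-1)(-1) + (-1)(-2) + (0)(-2) = 3
A²[1,2] = (-1)(-1) + (-1)(1) + (0)(-2) = 0
A²[1,3] = (-1)(0) + (-1)(-1) + (0)(1) = 1
A²[2,1] = (-2)(-1) + (1)(-2) + (-1)(-2) = 2
A²[2,2] = (-2)(-1) + (1)(1) + (-1)(-2) = 5
A²[2,3] = (-2)(0) + (1)(-1) + (-1)(1) = -2
A²[3,1] = (-2)(-1) + (-2)(-2) + (1)(-2) = 4
A²[3,2] = (-2)(-1) + (-2)(1) + (1)(-2) = -2
A²[3,3] = (-2)(0) + (-2)(-1) + (1)(1) = 3
A² = 
  [  3,   0,   1]
  [  2,   5,  -2]
  [  4,  -2,   3]

A^3 = A^2·A:
A^3[1,1] = (3)(-1) + (0)(-2) + (1)(-2) = -5
A^3[1,2] = (3)(-1) + (0)(1) + (1)(-2) = -5
A^3[1,3] = (3)(0) + (0)(-1) + (1)(1) = 1
A^3[2,1] = (2)(-1) + (5)(-2) + (-2)(-2) = -8
A^3[2,2] = (2)(-1) + (5)(1) + (-2)(-2) = 7
A^3[2,3] = (2)(0) + (5)(-1) + (-2)(1) = -7
A^3[3,1] = (4)(-1) + (-2)(-2) + (3)(-2) = -6
A^3[3,2] = (4)(-1) + (-2)(1) + (3)(-2) = -12
A^3[3,3] = (4)(0) + (-2)(-1) + (3)(1) = 5
A^3 = 
  [ -5,  -5,   1]
  [ -8,   7,  -7]
  [ -6, -12,   5]

A^4 = A^3·A:
A^4[1,1] = (-5)(-1) + (-5)(-2) + (1)(-2) = 13
A^4[1,2] = (-5)(-1) + (-5)(1) + (1)(-2) = -2
A^4[1,3] = (-5)(0) + (-5)(-1) + (1)(1) = 6
A^4[2,1] = (-8)(-1) + (7)(-2) + (-7)(-2) = 8
A^4[2,2] = (-8)(-1) + (7)(1) + (-7)(-2) = 29
A^4[2,3] = (-8)(0) + (7)(-1) + (-7)(1) = -14
A^4[3,1] = (-6)(-1) + (-12)(-2) + (5)(-2) = 20
A^4[3,2] = (-6)(-1) + (-12)(1) + (5)(-2) = -16
A^4[3,3] = (-6)(0) + (-12)(-1) + (5)(1) = 17
A^4 = 
  [ 13,  -2,   6]
  [  8,  29, -14]
  [ 20, -16,  17]

Therefore
A^4 = 
  [ 13,  -2,   6]
  [  8,  29, -14]
  [ 20, -16,  17]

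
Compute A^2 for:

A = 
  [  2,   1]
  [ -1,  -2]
A² = A·A:
A²[1,1] = (2)(2) + (1)(-1) = 3
A²[1,2] = (2)(1) + (1)(-2) = 0
A²[2,1] = (-1)(2) + (-2)(-1) = 0
A²[2,2] = (-1)(1) + (-2)(-2) = 3
A² = 
  [  3,   0]
  [  0,   3]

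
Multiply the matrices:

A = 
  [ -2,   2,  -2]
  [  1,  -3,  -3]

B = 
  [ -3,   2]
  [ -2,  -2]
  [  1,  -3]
AB = 
  [  0,  -2]
  [  0,  17]

A is 2×3 and B is 3×2, so AB is 2×2. Each entry is (row of A)·(column of B):
AB[1,1] = (-2)(-3) + (2)(-2) + (-2)(1) = 0
AB[1,2] = (-2)(2) + (2)(-2) + (-2)(-3) = -2
AB[2,1] = (1)(-3) + (-3)(-2) + (-3)(1) = 0
AB[2,2] = (1)(2) + (-3)(-2) + (-3)(-3) = 17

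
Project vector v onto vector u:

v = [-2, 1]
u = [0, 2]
v·u = (-2)(0) + (1)(2) = 2
u·u = (0)² + (2)² = 4
proj_u(v) = (v·u / u·u) × u = (2/4) × u = (1/2) × u

proj_u(v) = [0, 1]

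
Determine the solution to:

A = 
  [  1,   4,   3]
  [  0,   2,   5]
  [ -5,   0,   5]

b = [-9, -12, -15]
x = [1, -1, -2]

Row reduce the augmented matrix [A|b]:
R3 → R3 + (5)·R1
R3 → R3 - (10)·R2
REF = 
  [  1,   4,   3,  -9]
  [  0,   2,   5, -12]
  [  0,   0, -30,  60]

Back-substitution:
x₃ = 60 / (-30) = -2
x₂ = (-12 - (5)(-2)) / 2 = -1
x₁ = (-9 - (4)(-1) - (3)(-2)) / 1 = 1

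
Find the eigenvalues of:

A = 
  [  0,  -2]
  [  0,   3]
tr(A) = 3, det(A) = 0
Characteristic polynomial: λ² - tr(A)λ + det(A) = λ² - 3λ
λ² - 3λ = λ(λ - 3)

λ = 3, 0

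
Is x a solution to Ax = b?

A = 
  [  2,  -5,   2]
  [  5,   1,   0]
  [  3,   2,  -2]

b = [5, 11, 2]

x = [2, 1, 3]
Yes

Ax = [5, 11, 2] = b ✓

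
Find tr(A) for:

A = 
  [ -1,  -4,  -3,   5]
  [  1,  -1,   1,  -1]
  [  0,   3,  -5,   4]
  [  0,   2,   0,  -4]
-11

tr(A) = -1 + -1 + -5 + -4 = -11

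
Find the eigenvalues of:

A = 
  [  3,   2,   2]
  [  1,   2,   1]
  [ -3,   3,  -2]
λ = 1, 1 + √6, 1 - √6  (≈ 1, 3.449, -1.449)

Characteristic polynomial: det(λI - A) = λ³ - 3λ² - 3λ + 5
Testing integer divisors of the constant term: p(1) = 0, so (λ - 1) is a factor:
p(λ) = (λ - 1)(λ² - 2λ - 5)
λ² - 2λ - 5 = 0  ⇒  λ = (2 ± √((-2)² - 4·(-5)))/2 = (2 ± √(24))/2
  = 1 + √6,  1 - √6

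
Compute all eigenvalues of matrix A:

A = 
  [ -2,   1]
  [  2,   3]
λ = (1 + √33)/2, (1 - √33)/2  (≈ 3.372, -2.372)

tr(A) = 1, det(A) = -8
Characteristic polynomial: λ² - tr(A)λ + det(A) = λ² - λ - 8
λ² - λ - 8 = 0  ⇒  λ = (1 ± √((-1)² - 4·(-8)))/2 = (1 ± √(33))/2
  = (1 + √33)/2,  (1 - √33)/2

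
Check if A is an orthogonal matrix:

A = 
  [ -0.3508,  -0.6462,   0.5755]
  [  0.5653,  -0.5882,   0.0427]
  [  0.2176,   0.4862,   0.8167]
No

AᵀA = 
  [  0.4900,   0,   0]
  [  0,   0.9999,   0.0001]
  [  0,   0.0001,   1]
≠ I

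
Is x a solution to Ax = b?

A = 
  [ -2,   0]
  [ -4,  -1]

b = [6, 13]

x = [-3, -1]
Yes

Ax = [6, 13] = b ✓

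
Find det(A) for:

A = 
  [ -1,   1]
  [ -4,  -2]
6

For a 2×2 matrix, det = ad - bc = (-1)(-2) - (1)(-4) = 6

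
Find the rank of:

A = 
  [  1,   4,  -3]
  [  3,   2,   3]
rank(A) = 2

Row reduce:
R2 → R2 - (3)·R1
REF = 
  [  1,   4,  -3]
  [  0, -10,  12]
Pivot columns: 1, 2 → 2 pivots.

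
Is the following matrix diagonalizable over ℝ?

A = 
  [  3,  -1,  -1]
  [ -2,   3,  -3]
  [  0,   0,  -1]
Yes

Characteristic polynomial: det(λI - A) = λ³ - 5λ² + λ + 7
Testing integer divisors of the constant term: p(-1) = 0, so (λ + 1) is a factor:
p(λ) = (λ + 1)(λ² - 6λ + 7)
λ² - 6λ + 7 = 0  ⇒  λ = (6 ± √((-6)² - 4·(7)))/2 = (6 ± √(8))/2
  = 3 + √2,  3 - √2
Eigenvalues: -1, 3 + √2, 3 - √2  (≈ -1, 4.414, 1.586)
The two irrational eigenvalues are distinct (simple), so each has alg. mult. = geom. mult. = 1.
λ=-1: alg. mult. = 1, geom. mult. = 3 - rank(A - (-1)I) = 3 - 2 = 1
Sum of geometric multiplicities equals n, so A has n independent eigenvectors.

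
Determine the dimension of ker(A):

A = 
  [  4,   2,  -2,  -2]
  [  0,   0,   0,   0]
nullity(A) = 3

Row reduce:
(no row operations needed)
REF = 
  [  4,   2,  -2,  -2]
  [  0,   0,   0,   0]
Pivot columns: 1 → 1 pivot.
rank(A) = 1, so nullity(A) = 4 - 1 = 3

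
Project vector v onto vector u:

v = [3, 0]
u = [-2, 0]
v·u = (3)(-2) + (0)(0) = -6
u·u = (-2)² + (0)² = 4
proj_u(v) = (v·u / u·u) × u = (-6/4) × u = (-3/2) × u

proj_u(v) = [3, 0]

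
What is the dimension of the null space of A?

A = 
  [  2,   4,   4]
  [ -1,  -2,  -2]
nullity(A) = 2

Row reduce:
R2 → R2 + (1/2)·R1
REF = 
  [  2,   4,   4]
  [  0,   0,   0]
Pivot columns: 1 → 1 pivot.
rank(A) = 1, so nullity(A) = 3 - 1 = 2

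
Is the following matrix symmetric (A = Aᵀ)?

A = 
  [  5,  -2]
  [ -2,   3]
Yes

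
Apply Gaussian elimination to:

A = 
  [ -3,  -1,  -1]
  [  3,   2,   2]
Row operations:
R2 → R2 + (1)·R1

Resulting echelon form:
REF = 
  [ -3,  -1,  -1]
  [  0,   1,   1]

Rank = 2 (number of non-zero pivot rows).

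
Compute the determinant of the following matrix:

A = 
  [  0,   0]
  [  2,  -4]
0

For a 2×2 matrix, det = ad - bc = (0)(-4) - (0)(2) = 0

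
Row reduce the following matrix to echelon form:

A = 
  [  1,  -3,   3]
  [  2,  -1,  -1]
Row operations:
R2 → R2 - (2)·R1

Resulting echelon form:
REF = 
  [  1,  -3,   3]
  [  0,   5,  -7]

Rank = 2 (number of non-zero pivot rows).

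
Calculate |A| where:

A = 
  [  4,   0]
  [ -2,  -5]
-20

For a 2×2 matrix, det = ad - bc = (4)(-5) - (0)(-2) = -20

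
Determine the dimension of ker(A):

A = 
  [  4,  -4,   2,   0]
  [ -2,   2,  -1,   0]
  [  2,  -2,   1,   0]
nullity(A) = 3

Row reduce:
R2 → R2 + (1/2)·R1
R3 → R3 - (1/2)·R1
REF = 
  [  4,  -4,   2,   0]
  [  0,   0,   0,   0]
  [  0,   0,   0,   0]
Pivot columns: 1 → 1 pivot.
rank(A) = 1, so nullity(A) = 4 - 1 = 3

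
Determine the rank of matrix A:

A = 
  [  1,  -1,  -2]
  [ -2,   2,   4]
rank(A) = 1

Row reduce:
R2 → R2 + (2)·R1
REF = 
  [  1,  -1,  -2]
  [  0,   0,   0]
Pivot columns: 1 → 1 pivot.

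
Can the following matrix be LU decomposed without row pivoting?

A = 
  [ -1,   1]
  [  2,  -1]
Yes.
A[1,1] = -1 ≠ 0, so Gaussian elimination proceeds without a row swap: multiplier ℓ₂₁ = (2)/(-1) = -2, and U[2,2] = -1 - (-2)(1) = 1.
L = 
  [  1,   0]
  [ -2,   1]
U = 
  [ -1,   1]
  [  0,   1]
Check row 2 of LU: [(-2)(-1), (-2)(1) + 1] = [2, -1] = row 2 of A ✓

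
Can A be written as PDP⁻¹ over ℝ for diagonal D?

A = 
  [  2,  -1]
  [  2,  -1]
Yes

tr(A) = 1, det(A) = 0
Characteristic polynomial: λ² - tr(A)λ + det(A) = λ² - λ
λ² - λ = λ(λ - 1)
Eigenvalues: 1, 0
λ=0: alg. mult. = 1, geom. mult. = 2 - rank(A - (0)I) = 2 - 1 = 1
λ=1: alg. mult. = 1, geom. mult. = 2 - rank(A - (1)I) = 2 - 1 = 1
Sum of geometric multiplicities equals n, so A has n independent eigenvectors.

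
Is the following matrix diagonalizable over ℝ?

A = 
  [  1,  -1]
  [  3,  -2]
No

tr(A) = -1, det(A) = 1
Characteristic polynomial: λ² - tr(A)λ + det(A) = λ² + λ + 1
λ² + λ + 1 = 0  ⇒  λ = (-1 ± √((1)² - 4·(1)))/2 = (-1 ± √(-3))/2
  = (-1 + i√3)/2,  (-1 - i√3)/2
Eigenvalues: (-1 + i√3)/2, (-1 - i√3)/2  (≈ -0.5 + 0.866i, -0.5 - 0.866i)
Has complex eigenvalues (not diagonalizable over ℝ).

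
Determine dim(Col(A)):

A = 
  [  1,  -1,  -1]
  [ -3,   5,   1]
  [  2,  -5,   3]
dim(Col(A)) = 3

Row reduce:
R2 → R2 + (3)·R1
R3 → R3 - (2)·R1
R3 → R3 + (3/2)·R2
REF = 
  [  1,  -1,  -1]
  [  0,   2,  -2]
  [  0,   0,   2]
Pivot columns: 1, 2, 3 → 3 pivots.
dim(Col(A)) = number of pivot columns = 3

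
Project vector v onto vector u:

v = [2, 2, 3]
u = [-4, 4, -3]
proj_u(v) = [36/41, -36/41, 27/41]

v·u = (2)(-4) + (2)(4) + (3)(-3) = -9
u·u = (-4)² + (4)² + (-3)² = 41
proj_u(v) = (v·u / u·u) × u = (-9/41) × u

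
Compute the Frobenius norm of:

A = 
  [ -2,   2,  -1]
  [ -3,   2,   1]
||A||_F = 4.796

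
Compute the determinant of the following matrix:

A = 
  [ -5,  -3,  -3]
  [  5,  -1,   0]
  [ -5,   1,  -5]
-100

Cofactor expansion along row 1:
det(A) = (-5)·((-1)(-5) - (0)(1)) - (-3)·((5)(-5) - (0)(-5)) + (-3)·((5)(1) - (-1)(-5))
  = (-5)(5) - (-3)(-25) + (-3)(0)
  = -100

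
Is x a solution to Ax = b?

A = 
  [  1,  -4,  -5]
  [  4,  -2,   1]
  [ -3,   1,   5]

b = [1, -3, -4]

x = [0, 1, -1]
Yes

Ax = [1, -3, -4] = b ✓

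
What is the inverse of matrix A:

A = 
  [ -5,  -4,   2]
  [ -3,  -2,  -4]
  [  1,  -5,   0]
det(A) = (-5)·((-2)(0) - (-4)(-5)) - (-4)·((-3)(0) - (-4)(1)) + (2)·((-3)(-5) - (-2)(1))
  = (-5)(-20) - (-4)(4) + (2)(17)
  = 150
det(A) = 150 ≠ 0, so A is invertible.

Cofactors Cᵢⱼ = (-1)ⁱ⁺ʲ·Mᵢⱼ:
C = 
  [-20,  -4,  17]
  [-10,  -2, -29]
  [ 20, -26,  -2]

adj(A) = Cᵀ:
adj(A) = 
  [-20, -10,  20]
  [ -4,  -2, -26]
  [ 17, -29,  -2]

A⁻¹ = (1/150) · adj(A):
A⁻¹ = 
  [  -2/15,   -1/15,    2/15]
  [  -2/75,   -1/75,  -13/75]
  [ 17/150, -29/150,   -1/75]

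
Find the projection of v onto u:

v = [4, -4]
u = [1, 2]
proj_u(v) = [-4/5, -8/5]

v·u = (4)(1) + (-4)(2) = -4
u·u = (1)² + (2)² = 5
proj_u(v) = (v·u / u·u) × u = (-4/5) × u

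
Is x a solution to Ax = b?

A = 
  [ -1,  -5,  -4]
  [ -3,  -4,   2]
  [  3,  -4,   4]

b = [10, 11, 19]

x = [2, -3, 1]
No

Ax = [9, 8, 22] ≠ b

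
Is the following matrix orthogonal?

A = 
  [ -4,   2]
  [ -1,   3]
No

AᵀA = 
  [ 17, -11]
  [-11,  13]
≠ I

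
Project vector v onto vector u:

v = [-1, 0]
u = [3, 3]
v·u = (-1)(3) + (0)(3) = -3
u·u = (3)² + (3)² = 18
proj_u(v) = (v·u / u·u) × u = (-3/18) × u = (-1/6) × u

proj_u(v) = [-1/2, -1/2]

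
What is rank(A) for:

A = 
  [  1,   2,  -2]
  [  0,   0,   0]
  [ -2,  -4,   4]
Row reduce:
R3 → R3 + (2)·R1
REF = 
  [  1,   2,  -2]
  [  0,   0,   0]
  [  0,   0,   0]
Pivot columns: 1 → 1 pivot.

rank(A) = 1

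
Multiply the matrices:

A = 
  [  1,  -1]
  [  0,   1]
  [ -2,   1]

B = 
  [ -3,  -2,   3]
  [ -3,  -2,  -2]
AB = 
  [  0,   0,   5]
  [ -3,  -2,  -2]
  [  3,   2,  -8]

A is 3×2 and B is 2×3, so AB is 3×3. Each entry is (row of A)·(column of B):
AB[1,1] = (1)(-3) + (-1)(-3) = 0
AB[1,2] = (1)(-2) + (-1)(-2) = 0
AB[1,3] = (1)(3) + (-1)(-2) = 5
AB[2,1] = (0)(-3) + (1)(-3) = -3
AB[2,2] = (0)(-2) + (1)(-2) = -2
AB[2,3] = (0)(3) + (1)(-2) = -2
AB[3,1] = (-2)(-3) + (1)(-3) = 3
AB[3,2] = (-2)(-2) + (1)(-2) = 2
AB[3,3] = (-2)(3) + (1)(-2) = -8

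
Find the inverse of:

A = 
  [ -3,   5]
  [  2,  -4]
det(A) = (-3)(-4) - (5)(2) = 2
For a 2×2 matrix, A⁻¹ = (1/det(A)) · [[d, -b], [-c, a]]
    = (1/2) · [[-4, -5], [-2, -3]]

A⁻¹ = 
  [  -2, -5/2]
  [  -1, -3/2]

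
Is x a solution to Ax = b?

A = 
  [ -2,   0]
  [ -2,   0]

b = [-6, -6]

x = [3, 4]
Yes

Ax = [-6, -6] = b ✓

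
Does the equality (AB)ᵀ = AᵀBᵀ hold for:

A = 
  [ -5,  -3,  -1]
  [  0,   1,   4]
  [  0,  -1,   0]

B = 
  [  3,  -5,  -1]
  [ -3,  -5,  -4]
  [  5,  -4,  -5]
No

(AB)ᵀ = 
  [-11,  17,   3]
  [ 44, -21,   5]
  [ 22, -24,   4]

AᵀBᵀ = 
  [-15,  15, -25]
  [-13,   8, -14]
  [-23, -17, -21]

The two matrices differ, so (AB)ᵀ ≠ AᵀBᵀ in general. The correct identity is (AB)ᵀ = BᵀAᵀ.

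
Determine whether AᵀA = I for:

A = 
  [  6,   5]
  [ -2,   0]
No

AᵀA = 
  [ 40,  30]
  [ 30,  25]
≠ I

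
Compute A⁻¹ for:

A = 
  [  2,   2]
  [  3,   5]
det(A) = (2)(5) - (2)(3) = 4
For a 2×2 matrix, A⁻¹ = (1/det(A)) · [[d, -b], [-c, a]]
    = (1/4) · [[5, -2], [-3, 2]]

A⁻¹ = 
  [ 5/4, -1/2]
  [-3/4,  1/2]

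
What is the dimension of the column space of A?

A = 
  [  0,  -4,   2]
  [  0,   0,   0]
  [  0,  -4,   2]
Row reduce:
R3 → R3 - (1)·R1
REF = 
  [  0,  -4,   2]
  [  0,   0,   0]
  [  0,   0,   0]
Pivot columns: 2 → 1 pivot.
dim(Col(A)) = number of pivot columns = 1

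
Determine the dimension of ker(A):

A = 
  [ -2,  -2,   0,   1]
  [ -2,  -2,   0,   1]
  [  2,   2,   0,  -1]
nullity(A) = 3

Row reduce:
R2 → R2 - (1)·R1
R3 → R3 + (1)·R1
REF = 
  [ -2,  -2,   0,   1]
  [  0,   0,   0,   0]
  [  0,   0,   0,   0]
Pivot columns: 1 → 1 pivot.
rank(A) = 1, so nullity(A) = 4 - 1 = 3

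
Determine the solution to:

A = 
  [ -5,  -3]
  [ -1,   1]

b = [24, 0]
x = [-3, -3]

Row reduce the augmented matrix [A|b]:
R2 → R2 - (1/5)·R1
REF = 
  [   -5,    -3,    24]
  [    0,   8/5, -24/5]

Back-substitution:
x₂ = (-24/5) / (8/5) = -3
x₁ = (24 - (-3)(-3)) / (-5) = -3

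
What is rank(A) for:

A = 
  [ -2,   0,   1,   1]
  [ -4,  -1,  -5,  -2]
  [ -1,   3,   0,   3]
rank(A) = 3

Row reduce:
R2 → R2 - (2)·R1
R3 → R3 - (1/2)·R1
R3 → R3 + (3)·R2
REF = 
  [   -2,     0,     1,     1]
  [    0,    -1,    -7,    -4]
  [    0,     0, -43/2, -19/2]
Pivot columns: 1, 2, 3 → 3 pivots.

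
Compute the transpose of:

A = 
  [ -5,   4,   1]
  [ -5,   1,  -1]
Aᵀ = 
  [ -5,  -5]
  [  4,   1]
  [  1,  -1]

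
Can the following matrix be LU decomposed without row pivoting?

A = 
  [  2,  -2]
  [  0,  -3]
Yes.
A[1,1] = 2 ≠ 0, so Gaussian elimination proceeds without a row swap: multiplier ℓ₂₁ = (0)/(2) = 0, and U[2,2] = -3 - (0)(-2) = -3.
L = 
  [  1,   0]
  [  0,   1]
U = 
  [  2,  -2]
  [  0,  -3]
Check row 2 of LU: [(0)(2), (0)(-2) + (-3)] = [0, -3] = row 2 of A ✓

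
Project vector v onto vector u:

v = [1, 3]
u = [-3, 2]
v·u = (1)(-3) + (3)(2) = 3
u·u = (-3)² + (2)² = 13
proj_u(v) = (v·u / u·u) × u = (3/13) × u

proj_u(v) = [-9/13, 6/13]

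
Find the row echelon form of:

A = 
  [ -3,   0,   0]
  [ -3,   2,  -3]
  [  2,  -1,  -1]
Row operations:
R2 → R2 - (1)·R1
R3 → R3 + (2/3)·R1
R3 → R3 + (1/2)·R2

Resulting echelon form:
REF = 
  [  -3,    0,    0]
  [   0,    2,   -3]
  [   0,    0, -5/2]

Rank = 3 (number of non-zero pivot rows).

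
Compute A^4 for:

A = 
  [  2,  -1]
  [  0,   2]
A² = A·A:
A²[1,1] = (2)(2) + (-1)(0) = 4
A²[1,2] = (2)(-1) + (-1)(2) = -4
A²[2,1] = (0)(2) + (2)(0) = 0
A²[2,2] = (0)(-1) + (2)(2) = 4
A² = 
  [  4,  -4]
  [  0,   4]

A^3 = A^2·A:
A^3[1,1] = (4)(2) + (-4)(0) = 8
A^3[1,2] = (4)(-1) + (-4)(2) = -12
A^3[2,1] = (0)(2) + (4)(0) = 0
A^3[2,2] = (0)(-1) + (4)(2) = 8
A^3 = 
  [  8, -12]
  [  0,   8]

A^4 = A^3·A:
A^4[1,1] = (8)(2) + (-12)(0) = 16
A^4[1,2] = (8)(-1) + (-12)(2) = -32
A^4[2,1] = (0)(2) + (8)(0) = 0
A^4[2,2] = (0)(-1) + (8)(2) = 16
A^4 = 
  [ 16, -32]
  [  0,  16]

Therefore
A^4 = 
  [ 16, -32]
  [  0,  16]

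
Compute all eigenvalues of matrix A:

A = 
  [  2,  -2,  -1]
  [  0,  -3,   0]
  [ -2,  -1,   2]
λ = -3, 2 + √2, 2 - √2  (≈ -3, 3.414, 0.5858)

Characteristic polynomial: det(λI - A) = λ³ - λ² - 10λ + 6
Testing integer divisors of the constant term: p(-3) = 0, so (λ + 3) is a factor:
p(λ) = (λ + 3)(λ² - 4λ + 2)
λ² - 4λ + 2 = 0  ⇒  λ = (4 ± √((-4)² - 4·(2)))/2 = (4 ± √(8))/2
  = 2 + √2,  2 - √2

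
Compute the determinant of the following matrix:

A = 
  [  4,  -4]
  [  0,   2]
For a 2×2 matrix, det = ad - bc = (4)(2) - (-4)(0) = 8

det(A) = 8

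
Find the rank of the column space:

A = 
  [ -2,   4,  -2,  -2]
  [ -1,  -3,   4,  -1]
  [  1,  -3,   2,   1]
dim(Col(A)) = 2

Row reduce:
R2 → R2 - (1/2)·R1
R3 → R3 + (1/2)·R1
R3 → R3 - (1/5)·R2
REF = 
  [ -2,   4,  -2,  -2]
  [  0,  -5,   5,   0]
  [  0,   0,   0,   0]
Pivot columns: 1, 2 → 2 pivots.
dim(Col(A)) = number of pivot columns = 2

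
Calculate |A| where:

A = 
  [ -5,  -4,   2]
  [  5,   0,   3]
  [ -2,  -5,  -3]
-161

Cofactor expansion along row 1:
det(A) = (-5)·((0)(-3) - (3)(-5)) - (-4)·((5)(-3) - (3)(-2)) + (2)·((5)(-5) - (0)(-2))
  = (-5)(15) - (-4)(-9) + (2)(-25)
  = -161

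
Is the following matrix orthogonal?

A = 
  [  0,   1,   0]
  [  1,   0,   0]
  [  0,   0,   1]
Yes

AᵀA = 
  [  1,   0,   0]
  [  0,   1,   0]
  [  0,   0,   1]
= I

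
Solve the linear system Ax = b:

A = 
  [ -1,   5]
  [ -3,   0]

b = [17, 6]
x = [-2, 3]

Row reduce the augmented matrix [A|b]:
R2 → R2 - (3)·R1
REF = 
  [ -1,   5,  17]
  [  0, -15, -45]

Back-substitution:
x₂ = (-45) / (-15) = 3
x₁ = (17 - (5)(3)) / (-1) = -2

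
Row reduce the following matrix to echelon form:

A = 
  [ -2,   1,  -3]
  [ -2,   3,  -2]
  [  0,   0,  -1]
Row operations:
R2 → R2 - (1)·R1

Resulting echelon form:
REF = 
  [ -2,   1,  -3]
  [  0,   2,   1]
  [  0,   0,  -1]

Rank = 3 (number of non-zero pivot rows).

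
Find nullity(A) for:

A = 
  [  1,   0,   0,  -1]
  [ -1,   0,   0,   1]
nullity(A) = 3

Row reduce:
R2 → R2 + (1)·R1
REF = 
  [  1,   0,   0,  -1]
  [  0,   0,   0,   0]
Pivot columns: 1 → 1 pivot.
rank(A) = 1, so nullity(A) = 4 - 1 = 3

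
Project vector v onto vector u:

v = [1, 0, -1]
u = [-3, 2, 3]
v·u = (1)(-3) + (0)(2) + (-1)(3) = -6
u·u = (-3)² + (2)² + (3)² = 22
proj_u(v) = (v·u / u·u) × u = (-6/22) × u = (-3/11) × u

proj_u(v) = [9/11, -6/11, -9/11]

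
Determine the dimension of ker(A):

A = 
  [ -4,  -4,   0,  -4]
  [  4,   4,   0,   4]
nullity(A) = 3

Row reduce:
R2 → R2 + (1)·R1
REF = 
  [ -4,  -4,   0,  -4]
  [  0,   0,   0,   0]
Pivot columns: 1 → 1 pivot.
rank(A) = 1, so nullity(A) = 4 - 1 = 3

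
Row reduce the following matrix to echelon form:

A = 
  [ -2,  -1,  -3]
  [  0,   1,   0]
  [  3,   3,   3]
Row operations:
R3 → R3 + (3/2)·R1
R3 → R3 - (3/2)·R2

Resulting echelon form:
REF = 
  [  -2,   -1,   -3]
  [   0,    1,    0]
  [   0,    0, -3/2]

Rank = 3 (number of non-zero pivot rows).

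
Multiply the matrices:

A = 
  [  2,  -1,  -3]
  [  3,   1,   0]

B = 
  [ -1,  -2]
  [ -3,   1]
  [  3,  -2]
AB = 
  [ -8,   1]
  [ -6,  -5]

A is 2×3 and B is 3×2, so AB is 2×2. Each entry is (row of A)·(column of B):
AB[1,1] = (2)(-1) + (-1)(-3) + (-3)(3) = -8
AB[1,2] = (2)(-2) + (-1)(1) + (-3)(-2) = 1
AB[2,1] = (3)(-1) + (1)(-3) + (0)(3) = -6
AB[2,2] = (3)(-2) + (1)(1) + (0)(-2) = -5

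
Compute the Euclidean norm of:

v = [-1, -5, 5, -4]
8.185

||v||₂ = √((-1)² + (-5)² + (5)² + (-4)²) = √67 = 8.185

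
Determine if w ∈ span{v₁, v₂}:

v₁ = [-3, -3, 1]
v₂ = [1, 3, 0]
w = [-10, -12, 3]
Yes

Form the augmented matrix and row-reduce:
[v₁|v₂|w] = 
  [ -3,   1, -10]
  [ -3,   3, -12]
  [  1,   0,   3]
R2 → R2 - (1)·R1
R3 → R3 + (1/3)·R1
R3 → R3 - (1/6)·R2
REF = 
  [ -3,   1, -10]
  [  0,   2,  -2]
  [  0,   0,   0]

No row of the form [0 0 | nonzero], so the system is consistent. Back-substitution gives c₁ = 3, c₂ = -1: w = (3)·v₁ + (-1)·v₂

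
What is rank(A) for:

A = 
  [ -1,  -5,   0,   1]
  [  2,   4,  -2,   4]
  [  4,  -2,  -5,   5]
rank(A) = 3

Row reduce:
R2 → R2 + (2)·R1
R3 → R3 + (4)·R1
R3 → R3 - (11/3)·R2
REF = 
  [ -1,  -5,   0,   1]
  [  0,  -6,  -2,   6]
  [  0,   0, 7/3, -13]
Pivot columns: 1, 2, 3 → 3 pivots.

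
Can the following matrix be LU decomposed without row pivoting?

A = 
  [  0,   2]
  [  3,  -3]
No.
A[1,1] = 0 but A[2,1] = 3 ≠ 0. Any LU with L unit lower triangular has (LU)[1,1] = U[1,1] and (LU)[2,1] = L[2,1]·U[1,1]; matching A forces U[1,1] = 0, which then forces (LU)[2,1] = 0 ≠ 3. A row swap (pivoting) is required.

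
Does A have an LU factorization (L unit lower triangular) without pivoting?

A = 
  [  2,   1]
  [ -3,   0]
Yes.
A[1,1] = 2 ≠ 0, so Gaussian elimination proceeds without a row swap: multiplier ℓ₂₁ = (-3)/(2) = -3/2, and U[2,2] = 0 - (-3/2)(1) = 3/2.
L = 
  [   1,    0]
  [-3/2,    1]
U = 
  [  2,   1]
  [  0, 3/2]
Check row 2 of LU: [(-3/2)(2), (-3/2)(1) + (3/2)] = [-3, 0] = row 2 of A ✓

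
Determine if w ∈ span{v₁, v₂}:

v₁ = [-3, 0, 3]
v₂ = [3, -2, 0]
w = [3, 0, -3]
Yes

Form the augmented matrix and row-reduce:
[v₁|v₂|w] = 
  [ -3,   3,   3]
  [  0,  -2,   0]
  [  3,   0,  -3]
R3 → R3 + (1)·R1
R3 → R3 + (3/2)·R2
REF = 
  [ -3,   3,   3]
  [  0,  -2,   0]
  [  0,   0,   0]

No row of the form [0 0 | nonzero], so the system is consistent. Back-substitution gives c₁ = -1, c₂ = 0: w = (-1)·v₁ + (0)·v₂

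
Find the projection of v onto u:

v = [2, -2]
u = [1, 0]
proj_u(v) = [2, 0]

v·u = (2)(1) + (-2)(0) = 2
u·u = (1)² + (0)² = 1
proj_u(v) = (v·u / u·u) × u = (2/1) × u = (2) × u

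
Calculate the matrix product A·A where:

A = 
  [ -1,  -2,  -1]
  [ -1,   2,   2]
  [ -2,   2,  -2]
A² = A·A:
A²[1,1] = (-1)(-1) + (-2)(-1) + (-1)(-2) = 5
A²[1,2] = (-1)(-2) + (-2)(2) + (-1)(2) = -4
A²[1,3] = (-1)(-1) + (-2)(2) + (-1)(-2) = -1
A²[2,1] = (-1)(-1) + (2)(-1) + (2)(-2) = -5
A²[2,2] = (-1)(-2) + (2)(2) + (2)(2) = 10
A²[2,3] = (-1)(-1) + (2)(2) + (2)(-2) = 1
A²[3,1] = (-2)(-1) + (2)(-1) + (-2)(-2) = 4
A²[3,2] = (-2)(-2) + (2)(2) + (-2)(2) = 4
A²[3,3] = (-2)(-1) + (2)(2) + (-2)(-2) = 10
A² = 
  [  5,  -4,  -1]
  [ -5,  10,   1]
  [  4,   4,  10]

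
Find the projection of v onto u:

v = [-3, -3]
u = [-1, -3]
proj_u(v) = [-6/5, -18/5]

v·u = (-3)(-1) + (-3)(-3) = 12
u·u = (-1)² + (-3)² = 10
proj_u(v) = (v·u / u·u) × u = (12/10) × u = (6/5) × u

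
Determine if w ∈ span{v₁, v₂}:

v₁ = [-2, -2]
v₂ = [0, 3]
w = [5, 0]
Yes

Form the augmented matrix and row-reduce:
[v₁|v₂|w] = 
  [ -2,   0,   5]
  [ -2,   3,   0]
R2 → R2 - (1)·R1
REF = 
  [ -2,   0,   5]
  [  0,   3,  -5]

No row of the form [0 0 | nonzero], so the system is consistent. Back-substitution gives c₁ = -5/2, c₂ = -5/3: w = (-5/2)·v₁ + (-5/3)·v₂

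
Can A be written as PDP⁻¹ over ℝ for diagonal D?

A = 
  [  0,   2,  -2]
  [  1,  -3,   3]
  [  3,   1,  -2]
No

Characteristic polynomial: det(λI - A) = λ³ + 5λ² + 7λ - 2
By the rational root theorem any rational root is an integer dividing 2; none of those is a root, so p(λ) has no rational roots and hence (being an irreducible cubic) no repeated roots.
Discriminant of the cubic: Δ = -515
Δ < 0 ⇒ one real eigenvalue and a complex-conjugate pair: λ ≈ -2.621 + 1.183i, -2.621 - 1.183i, 0.2419
Has complex eigenvalues (not diagonalizable over ℝ).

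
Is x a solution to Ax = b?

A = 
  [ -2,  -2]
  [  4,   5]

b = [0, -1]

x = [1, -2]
No

Ax = [2, -6] ≠ b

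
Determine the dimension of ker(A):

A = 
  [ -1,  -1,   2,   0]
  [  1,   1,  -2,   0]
nullity(A) = 3

Row reduce:
R2 → R2 + (1)·R1
REF = 
  [ -1,  -1,   2,   0]
  [  0,   0,   0,   0]
Pivot columns: 1 → 1 pivot.
rank(A) = 1, so nullity(A) = 4 - 1 = 3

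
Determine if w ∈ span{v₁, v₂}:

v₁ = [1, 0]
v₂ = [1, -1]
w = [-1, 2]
Yes

Form the augmented matrix and row-reduce:
[v₁|v₂|w] = 
  [  1,   1,  -1]
  [  0,  -1,   2]
(already in echelon form — no row operations needed)

No row of the form [0 0 | nonzero], so the system is consistent. Back-substitution gives c₁ = 1, c₂ = -2: w = (1)·v₁ + (-2)·v₂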